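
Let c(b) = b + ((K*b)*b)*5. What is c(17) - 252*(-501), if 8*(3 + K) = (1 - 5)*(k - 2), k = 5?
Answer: 239533/2 ≈ 1.1977e+5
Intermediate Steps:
K = -9/2 (K = -3 + ((1 - 5)*(5 - 2))/8 = -3 + (-4*3)/8 = -3 + (1/8)*(-12) = -3 - 3/2 = -9/2 ≈ -4.5000)
c(b) = b - 45*b**2/2 (c(b) = b + ((-9*b/2)*b)*5 = b - 9*b**2/2*5 = b - 45*b**2/2)
c(17) - 252*(-501) = (1/2)*17*(2 - 45*17) - 252*(-501) = (1/2)*17*(2 - 765) + 126252 = (1/2)*17*(-763) + 126252 = -12971/2 + 126252 = 239533/2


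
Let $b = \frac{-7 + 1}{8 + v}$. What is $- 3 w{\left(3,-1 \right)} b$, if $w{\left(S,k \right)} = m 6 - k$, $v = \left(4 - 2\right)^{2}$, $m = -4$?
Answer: $- \frac{69}{2} \approx -34.5$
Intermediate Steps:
$v = 4$ ($v = 2^{2} = 4$)
$b = - \frac{1}{2}$ ($b = \frac{-7 + 1}{8 + 4} = - \frac{6}{12} = \left(-6\right) \frac{1}{12} = - \frac{1}{2} \approx -0.5$)
$w{\left(S,k \right)} = -24 - k$ ($w{\left(S,k \right)} = \left(-4\right) 6 - k = -24 - k$)
$- 3 w{\left(3,-1 \right)} b = - 3 \left(-24 - -1\right) \left(- \frac{1}{2}\right) = - 3 \left(-24 + 1\right) \left(- \frac{1}{2}\right) = \left(-3\right) \left(-23\right) \left(- \frac{1}{2}\right) = 69 \left(- \frac{1}{2}\right) = - \frac{69}{2}$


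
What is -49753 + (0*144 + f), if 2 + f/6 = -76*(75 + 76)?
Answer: -118621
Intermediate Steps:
f = -68868 (f = -12 + 6*(-76*(75 + 76)) = -12 + 6*(-76*151) = -12 + 6*(-11476) = -12 - 68856 = -68868)
-49753 + (0*144 + f) = -49753 + (0*144 - 68868) = -49753 + (0 - 68868) = -49753 - 68868 = -118621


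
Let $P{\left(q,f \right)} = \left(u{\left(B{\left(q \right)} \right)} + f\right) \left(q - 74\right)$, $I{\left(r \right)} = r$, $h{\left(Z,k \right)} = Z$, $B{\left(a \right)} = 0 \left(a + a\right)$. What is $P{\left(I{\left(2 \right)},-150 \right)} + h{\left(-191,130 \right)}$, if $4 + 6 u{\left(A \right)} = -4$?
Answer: $10705$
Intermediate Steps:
$B{\left(a \right)} = 0$ ($B{\left(a \right)} = 0 \cdot 2 a = 0$)
$u{\left(A \right)} = - \frac{4}{3}$ ($u{\left(A \right)} = - \frac{2}{3} + \frac{1}{6} \left(-4\right) = - \frac{2}{3} - \frac{2}{3} = - \frac{4}{3}$)
$P{\left(q,f \right)} = \left(-74 + q\right) \left(- \frac{4}{3} + f\right)$ ($P{\left(q,f \right)} = \left(- \frac{4}{3} + f\right) \left(q - 74\right) = \left(- \frac{4}{3} + f\right) \left(-74 + q\right) = \left(-74 + q\right) \left(- \frac{4}{3} + f\right)$)
$P{\left(I{\left(2 \right)},-150 \right)} + h{\left(-191,130 \right)} = \left(\frac{296}{3} - -11100 - \frac{8}{3} - 300\right) - 191 = \left(\frac{296}{3} + 11100 - \frac{8}{3} - 300\right) - 191 = 10896 - 191 = 10705$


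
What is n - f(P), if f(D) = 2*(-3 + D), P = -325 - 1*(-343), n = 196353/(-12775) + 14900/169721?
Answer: -98180453263/2168185775 ≈ -45.282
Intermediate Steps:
n = -33134880013/2168185775 (n = 196353*(-1/12775) + 14900*(1/169721) = -196353/12775 + 14900/169721 = -33134880013/2168185775 ≈ -15.282)
P = 18 (P = -325 + 343 = 18)
f(D) = -6 + 2*D
n - f(P) = -33134880013/2168185775 - (-6 + 2*18) = -33134880013/2168185775 - (-6 + 36) = -33134880013/2168185775 - 1*30 = -33134880013/2168185775 - 30 = -98180453263/2168185775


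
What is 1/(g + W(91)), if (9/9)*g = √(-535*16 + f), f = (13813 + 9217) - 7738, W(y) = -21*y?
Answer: -637/1215063 - 2*√187/1215063 ≈ -0.00054676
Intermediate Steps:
f = 15292 (f = 23030 - 7738 = 15292)
g = 6*√187 (g = √(-535*16 + 15292) = √(-8560 + 15292) = √6732 = 6*√187 ≈ 82.049)
1/(g + W(91)) = 1/(6*√187 - 21*91) = 1/(6*√187 - 1911) = 1/(-1911 + 6*√187)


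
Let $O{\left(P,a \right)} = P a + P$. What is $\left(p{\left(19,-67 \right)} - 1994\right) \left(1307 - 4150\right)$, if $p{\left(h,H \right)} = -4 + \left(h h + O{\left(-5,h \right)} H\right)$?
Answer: $-14394109$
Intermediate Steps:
$O{\left(P,a \right)} = P + P a$
$p{\left(h,H \right)} = -4 + h^{2} + H \left(-5 - 5 h\right)$ ($p{\left(h,H \right)} = -4 + \left(h h + - 5 \left(1 + h\right) H\right) = -4 + \left(h^{2} + \left(-5 - 5 h\right) H\right) = -4 + \left(h^{2} + H \left(-5 - 5 h\right)\right) = -4 + h^{2} + H \left(-5 - 5 h\right)$)
$\left(p{\left(19,-67 \right)} - 1994\right) \left(1307 - 4150\right) = \left(\left(-4 + 19^{2} - - 335 \left(1 + 19\right)\right) - 1994\right) \left(1307 - 4150\right) = \left(\left(-4 + 361 - \left(-335\right) 20\right) - 1994\right) \left(-2843\right) = \left(\left(-4 + 361 + 6700\right) - 1994\right) \left(-2843\right) = \left(7057 - 1994\right) \left(-2843\right) = 5063 \left(-2843\right) = -14394109$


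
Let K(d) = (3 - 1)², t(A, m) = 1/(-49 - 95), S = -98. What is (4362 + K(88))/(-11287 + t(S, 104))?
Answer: -628704/1625329 ≈ -0.38682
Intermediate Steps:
t(A, m) = -1/144 (t(A, m) = 1/(-144) = -1/144)
K(d) = 4 (K(d) = 2² = 4)
(4362 + K(88))/(-11287 + t(S, 104)) = (4362 + 4)/(-11287 - 1/144) = 4366/(-1625329/144) = 4366*(-144/1625329) = -628704/1625329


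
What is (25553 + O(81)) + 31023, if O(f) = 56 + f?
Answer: 56713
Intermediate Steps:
(25553 + O(81)) + 31023 = (25553 + (56 + 81)) + 31023 = (25553 + 137) + 31023 = 25690 + 31023 = 56713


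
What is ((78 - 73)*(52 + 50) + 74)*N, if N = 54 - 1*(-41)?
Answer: 55480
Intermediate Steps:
N = 95 (N = 54 + 41 = 95)
((78 - 73)*(52 + 50) + 74)*N = ((78 - 73)*(52 + 50) + 74)*95 = (5*102 + 74)*95 = (510 + 74)*95 = 584*95 = 55480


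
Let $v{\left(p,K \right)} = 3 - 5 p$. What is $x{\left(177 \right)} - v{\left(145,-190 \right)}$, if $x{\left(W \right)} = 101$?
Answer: $823$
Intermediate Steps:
$x{\left(177 \right)} - v{\left(145,-190 \right)} = 101 - \left(3 - 725\right) = 101 - -722 = 101 + 722 = 823$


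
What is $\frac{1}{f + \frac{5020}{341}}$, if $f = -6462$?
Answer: $- \frac{341}{2198522} \approx -0.0001551$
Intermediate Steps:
$\frac{1}{f + \frac{5020}{341}} = \frac{1}{-6462 + \frac{5020}{341}} = \frac{1}{- \frac{2198522}{341}} = - \frac{341}{2198522}$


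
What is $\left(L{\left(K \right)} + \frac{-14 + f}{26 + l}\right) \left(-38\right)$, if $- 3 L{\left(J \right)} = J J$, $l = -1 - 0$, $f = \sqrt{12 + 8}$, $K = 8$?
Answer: $\frac{62396}{75} - \frac{76 \sqrt{5}}{25} \approx 825.15$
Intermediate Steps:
$f = 2 \sqrt{5}$ ($f = \sqrt{20} = 2 \sqrt{5} \approx 4.4721$)
$l = -1$ ($l = -1 + 0 = -1$)
$L{\left(J \right)} = - \frac{J^{2}}{3}$ ($L{\left(J \right)} = - \frac{J J}{3} = - \frac{J^{2}}{3}$)
$\left(L{\left(K \right)} + \frac{-14 + f}{26 + l}\right) \left(-38\right) = \left(- \frac{8^{2}}{3} + \frac{-14 + 2 \sqrt{5}}{26 - 1}\right) \left(-38\right) = \left(\left(- \frac{1}{3}\right) 64 + \frac{-14 + 2 \sqrt{5}}{25}\right) \left(-38\right) = \left(- \frac{64}{3} + \left(-14 + 2 \sqrt{5}\right) \frac{1}{25}\right) \left(-38\right) = \left(- \frac{64}{3} - \left(\frac{14}{25} - \frac{2 \sqrt{5}}{25}\right)\right) \left(-38\right) = \left(- \frac{1642}{75} + \frac{2 \sqrt{5}}{25}\right) \left(-38\right) = \frac{62396}{75} - \frac{76 \sqrt{5}}{25}$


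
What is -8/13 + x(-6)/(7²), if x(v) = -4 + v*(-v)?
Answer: -912/637 ≈ -1.4317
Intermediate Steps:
x(v) = -4 - v²
-8/13 + x(-6)/(7²) = -8/13 + (-4 - 1*(-6)²)/(7²) = -8*1/13 + (-4 - 1*36)/49 = -8/13 + (-4 - 36)*(1/49) = -8/13 - 40*1/49 = -8/13 - 40/49 = -912/637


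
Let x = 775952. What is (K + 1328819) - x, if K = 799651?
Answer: 1352518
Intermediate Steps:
(K + 1328819) - x = (799651 + 1328819) - 1*775952 = 2128470 - 775952 = 1352518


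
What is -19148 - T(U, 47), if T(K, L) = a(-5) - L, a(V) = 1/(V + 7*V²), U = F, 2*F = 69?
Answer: -3247171/170 ≈ -19101.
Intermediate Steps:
F = 69/2 (F = (½)*69 = 69/2 ≈ 34.500)
U = 69/2 ≈ 34.500
T(K, L) = 1/170 - L (T(K, L) = 1/((-5)*(1 + 7*(-5))) - L = -1/(5*(1 - 35)) - L = -⅕/(-34) - L = -⅕*(-1/34) - L = 1/170 - L)
-19148 - T(U, 47) = -19148 - (1/170 - 1*47) = -19148 - (1/170 - 47) = -19148 - 1*(-7989/170) = -19148 + 7989/170 = -3247171/170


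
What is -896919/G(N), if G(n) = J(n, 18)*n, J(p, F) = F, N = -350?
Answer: 298973/2100 ≈ 142.37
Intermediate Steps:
G(n) = 18*n
-896919/G(N) = -896919/(18*(-350)) = -896919/(-6300) = -896919*(-1/6300) = 298973/2100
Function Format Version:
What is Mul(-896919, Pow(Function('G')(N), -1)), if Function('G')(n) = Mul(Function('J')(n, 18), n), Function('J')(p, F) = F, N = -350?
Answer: Rational(298973, 2100) ≈ 142.37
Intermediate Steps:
Function('G')(n) = Mul(18, n)
Mul(-896919, Pow(Function('G')(N), -1)) = Mul(-896919, Pow(Mul(18, -350), -1)) = Mul(-896919, Pow(-6300, -1)) = Mul(-896919, Rational(-1, 6300)) = Rational(298973, 2100)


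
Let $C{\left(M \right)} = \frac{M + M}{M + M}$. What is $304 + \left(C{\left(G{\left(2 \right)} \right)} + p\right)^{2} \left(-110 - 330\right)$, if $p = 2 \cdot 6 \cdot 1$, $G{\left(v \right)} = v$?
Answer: $-74056$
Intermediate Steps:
$p = 12$ ($p = 12 \cdot 1 = 12$)
$C{\left(M \right)} = 1$ ($C{\left(M \right)} = \frac{2 M}{2 M} = 2 M \frac{1}{2 M} = 1$)
$304 + \left(C{\left(G{\left(2 \right)} \right)} + p\right)^{2} \left(-110 - 330\right) = 304 + \left(1 + 12\right)^{2} \left(-110 - 330\right) = 304 + 13^{2} \left(-110 - 330\right) = 304 + 169 \left(-440\right) = 304 - 74360 = -74056$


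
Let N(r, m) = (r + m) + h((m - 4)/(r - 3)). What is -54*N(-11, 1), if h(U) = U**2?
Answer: 52677/98 ≈ 537.52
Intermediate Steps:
N(r, m) = m + r + (-4 + m)**2/(-3 + r)**2 (N(r, m) = (r + m) + ((m - 4)/(r - 3))**2 = (m + r) + ((-4 + m)/(-3 + r))**2 = (m + r) + (-4 + m)**2/(-3 + r)**2 = m + r + (-4 + m)**2/(-3 + r)**2)
-54*N(-11, 1) = -54*(1 - 11 + (-4 + 1)**2/(-3 - 11)**2) = -54*(1 - 11 + (-3)**2/(-14)**2) = -54*(1 - 11 + 9*(1/196)) = -54*(1 - 11 + 9/196) = -54*(-1951/196) = 52677/98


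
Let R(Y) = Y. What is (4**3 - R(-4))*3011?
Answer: 204748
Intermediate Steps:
(4**3 - R(-4))*3011 = (4**3 - 1*(-4))*3011 = (64 + 4)*3011 = 68*3011 = 204748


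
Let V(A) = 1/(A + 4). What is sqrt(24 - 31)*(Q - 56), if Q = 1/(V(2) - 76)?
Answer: -25486*I*sqrt(7)/455 ≈ -148.2*I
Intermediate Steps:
V(A) = 1/(4 + A)
Q = -6/455 (Q = 1/(1/(4 + 2) - 76) = 1/(1/6 - 76) = 1/(-455/6) = -6/455 ≈ -0.013187)
sqrt(24 - 31)*(Q - 56) = sqrt(24 - 31)*(-6/455 - 56) = sqrt(-7)*(-25486/455) = (I*sqrt(7))*(-25486/455) = -25486*I*sqrt(7)/455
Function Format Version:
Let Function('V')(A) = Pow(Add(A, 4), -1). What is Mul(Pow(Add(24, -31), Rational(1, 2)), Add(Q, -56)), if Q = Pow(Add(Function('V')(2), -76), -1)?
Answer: Mul(Rational(-25486, 455), I, Pow(7, Rational(1, 2))) ≈ Mul(-148.20, I)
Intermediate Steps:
Function('V')(A) = Pow(Add(4, A), -1)
Q = Rational(-6, 455) (Q = Pow(Add(Pow(Add(4, 2), -1), -76), -1) = Pow(Add(Pow(6, -1), -76), -1) = Pow(Add(Rational(1, 6), -76), -1) = Pow(Rational(-455, 6), -1) = Rational(-6, 455) ≈ -0.013187)
Mul(Pow(Add(24, -31), Rational(1, 2)), Add(Q, -56)) = Mul(Pow(Add(24, -31), Rational(1, 2)), Add(Rational(-6, 455), -56)) = Mul(Pow(-7, Rational(1, 2)), Rational(-25486, 455)) = Mul(Mul(I, Pow(7, Rational(1, 2))), Rational(-25486, 455)) = Mul(Rational(-25486, 455), I, Pow(7, Rational(1, 2)))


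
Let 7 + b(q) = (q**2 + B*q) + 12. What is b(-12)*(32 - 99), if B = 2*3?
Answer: -5159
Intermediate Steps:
B = 6
b(q) = 5 + q**2 + 6*q (b(q) = -7 + ((q**2 + 6*q) + 12) = -7 + (12 + q**2 + 6*q) = 5 + q**2 + 6*q)
b(-12)*(32 - 99) = (5 + (-12)**2 + 6*(-12))*(32 - 99) = (5 + 144 - 72)*(-67) = 77*(-67) = -5159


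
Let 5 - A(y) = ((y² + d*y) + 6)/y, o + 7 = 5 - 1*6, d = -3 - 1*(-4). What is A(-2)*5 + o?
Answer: 37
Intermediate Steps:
d = 1 (d = -3 + 4 = 1)
o = -8 (o = -7 + (5 - 1*6) = -7 + (5 - 6) = -7 - 1 = -8)
A(y) = 5 - (6 + y + y²)/y (A(y) = 5 - ((y² + 1*y) + 6)/y = 5 - ((y² + y) + 6)/y = 5 - ((y + y²) + 6)/y = 5 - (6 + y + y²)/y)
A(-2)*5 + o = (4 - 1*(-2) - 6/(-2))*5 - 8 = (4 + 2 - 6*(-½))*5 - 8 = (4 + 2 + 3)*5 - 8 = 9*5 - 8 = 45 - 8 = 37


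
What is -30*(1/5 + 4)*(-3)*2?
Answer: 756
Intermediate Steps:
-30*(1/5 + 4)*(-3)*2 = -126*(-3)*2 = -30*(-63/5)*2 = 378*2 = 756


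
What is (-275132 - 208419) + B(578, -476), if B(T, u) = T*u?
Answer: -758679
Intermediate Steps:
(-275132 - 208419) + B(578, -476) = (-275132 - 208419) + 578*(-476) = -483551 - 275128 = -758679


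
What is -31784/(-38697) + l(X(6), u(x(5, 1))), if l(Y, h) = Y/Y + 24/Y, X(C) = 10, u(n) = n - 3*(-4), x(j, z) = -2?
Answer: 816769/193485 ≈ 4.2214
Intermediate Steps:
u(n) = 12 + n (u(n) = n + 12 = 12 + n)
l(Y, h) = 1 + 24/Y
-31784/(-38697) + l(X(6), u(x(5, 1))) = -31784/(-38697) + (24 + 10)/10 = -31784*(-1/38697) + (⅒)*34 = 31784/38697 + 17/5 = 816769/193485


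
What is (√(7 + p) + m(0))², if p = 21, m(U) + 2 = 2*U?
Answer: 32 - 8*√7 ≈ 10.834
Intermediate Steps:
m(U) = -2 + 2*U
(√(7 + p) + m(0))² = (√(7 + 21) + (-2 + 2*0))² = (√28 + (-2 + 0))² = (2*√7 - 2)² = (-2 + 2*√7)²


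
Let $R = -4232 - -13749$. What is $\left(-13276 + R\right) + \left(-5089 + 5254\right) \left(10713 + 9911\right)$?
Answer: $3399201$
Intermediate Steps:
$R = 9517$ ($R = -4232 + 13749 = 9517$)
$\left(-13276 + R\right) + \left(-5089 + 5254\right) \left(10713 + 9911\right) = \left(-13276 + 9517\right) + \left(-5089 + 5254\right) \left(10713 + 9911\right) = -3759 + 165 \cdot 20624 = -3759 + 3402960 = 3399201$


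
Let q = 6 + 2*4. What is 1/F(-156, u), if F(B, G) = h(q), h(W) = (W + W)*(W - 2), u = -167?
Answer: 1/336 ≈ 0.0029762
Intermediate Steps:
q = 14 (q = 6 + 8 = 14)
h(W) = 2*W*(-2 + W) (h(W) = (2*W)*(-2 + W) = 2*W*(-2 + W))
F(B, G) = 336 (F(B, G) = 2*14*(-2 + 14) = 2*14*12 = 336)
1/F(-156, u) = 1/336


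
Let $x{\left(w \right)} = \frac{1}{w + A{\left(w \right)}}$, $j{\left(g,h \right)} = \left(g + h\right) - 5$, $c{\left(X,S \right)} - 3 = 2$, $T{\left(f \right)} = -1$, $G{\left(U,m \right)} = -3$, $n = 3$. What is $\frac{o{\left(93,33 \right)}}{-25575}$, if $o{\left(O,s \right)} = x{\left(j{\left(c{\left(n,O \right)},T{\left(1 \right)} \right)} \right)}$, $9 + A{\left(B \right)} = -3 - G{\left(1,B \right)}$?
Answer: $\frac{1}{255750} \approx 3.9101 \cdot 10^{-6}$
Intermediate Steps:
$c{\left(X,S \right)} = 5$ ($c{\left(X,S \right)} = 3 + 2 = 5$)
$j{\left(g,h \right)} = -5 + g + h$
$A{\left(B \right)} = -9$ ($A{\left(B \right)} = -9 - 0 = -9 + \left(-3 + 3\right) = -9 + 0 = -9$)
$x{\left(w \right)} = \frac{1}{-9 + w}$ ($x{\left(w \right)} = \frac{1}{w - 9} = \frac{1}{-9 + w}$)
$o{\left(O,s \right)} = - \frac{1}{10}$ ($o{\left(O,s \right)} = \frac{1}{-9 - 1} = \frac{1}{-10} = - \frac{1}{10}$)
$\frac{o{\left(93,33 \right)}}{-25575} = - \frac{1}{10 \left(-25575\right)} = \left(- \frac{1}{10}\right) \left(- \frac{1}{25575}\right) = \frac{1}{255750}$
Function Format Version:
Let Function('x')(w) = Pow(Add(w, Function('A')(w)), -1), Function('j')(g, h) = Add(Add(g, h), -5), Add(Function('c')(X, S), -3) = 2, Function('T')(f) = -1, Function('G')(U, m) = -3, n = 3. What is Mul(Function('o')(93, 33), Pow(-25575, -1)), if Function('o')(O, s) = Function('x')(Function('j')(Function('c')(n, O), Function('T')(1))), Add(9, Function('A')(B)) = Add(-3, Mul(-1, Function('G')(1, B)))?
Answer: Rational(1, 255750) ≈ 3.9101e-6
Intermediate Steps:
Function('c')(X, S) = 5 (Function('c')(X, S) = Add(3, 2) = 5)
Function('j')(g, h) = Add(-5, g, h)
Function('A')(B) = -9 (Function('A')(B) = Add(-9, Add(-3, Mul(-1, -3))) = Add(-9, Add(-3, 3)) = Add(-9, 0) = -9)
Function('x')(w) = Pow(Add(-9, w), -1) (Function('x')(w) = Pow(Add(w, -9), -1) = Pow(Add(-9, w), -1))
Function('o')(O, s) = Rational(-1, 10) (Function('o')(O, s) = Pow(Add(-9, Add(-5, 5, -1)), -1) = Pow(Add(-9, -1), -1) = Pow(-10, -1) = Rational(-1, 10))
Mul(Function('o')(93, 33), Pow(-25575, -1)) = Mul(Rational(-1, 10), Pow(-25575, -1)) = Mul(Rational(-1, 10), Rational(-1, 25575)) = Rational(1, 255750)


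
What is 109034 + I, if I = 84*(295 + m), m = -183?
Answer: 118442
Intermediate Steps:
I = 9408 (I = 84*(295 - 183) = 84*112 = 9408)
109034 + I = 109034 + 9408 = 118442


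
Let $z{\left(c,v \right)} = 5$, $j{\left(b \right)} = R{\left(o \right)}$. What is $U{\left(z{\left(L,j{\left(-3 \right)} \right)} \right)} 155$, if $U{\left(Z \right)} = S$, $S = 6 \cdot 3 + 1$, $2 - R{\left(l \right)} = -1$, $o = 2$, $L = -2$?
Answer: $2945$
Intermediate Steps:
$R{\left(l \right)} = 3$ ($R{\left(l \right)} = 2 - -1 = 2 + 1 = 3$)
$j{\left(b \right)} = 3$
$S = 19$ ($S = 18 + 1 = 19$)
$U{\left(Z \right)} = 19$
$U{\left(z{\left(L,j{\left(-3 \right)} \right)} \right)} 155 = 19 \cdot 155 = 2945$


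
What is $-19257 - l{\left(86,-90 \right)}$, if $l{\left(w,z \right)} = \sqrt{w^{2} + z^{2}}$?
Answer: $-19257 - 2 \sqrt{3874} \approx -19381.0$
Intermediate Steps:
$-19257 - l{\left(86,-90 \right)} = -19257 - \sqrt{86^{2} + \left(-90\right)^{2}} = -19257 - \sqrt{7396 + 8100} = -19257 - \sqrt{15496} = -19257 - 2 \sqrt{3874}$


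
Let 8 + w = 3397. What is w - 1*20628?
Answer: -17239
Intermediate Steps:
w = 3389 (w = -8 + 3397 = 3389)
w - 1*20628 = 3389 - 1*20628 = 3389 - 20628 = -17239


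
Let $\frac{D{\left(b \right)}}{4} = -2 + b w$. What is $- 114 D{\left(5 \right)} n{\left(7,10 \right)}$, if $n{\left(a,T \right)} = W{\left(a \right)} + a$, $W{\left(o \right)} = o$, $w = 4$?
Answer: $-114912$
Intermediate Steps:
$n{\left(a,T \right)} = 2 a$ ($n{\left(a,T \right)} = a + a = 2 a$)
$D{\left(b \right)} = -8 + 16 b$ ($D{\left(b \right)} = 4 \left(-2 + b 4\right) = 4 \left(-2 + 4 b\right) = -8 + 16 b$)
$- 114 D{\left(5 \right)} n{\left(7,10 \right)} = - 114 \left(-8 + 16 \cdot 5\right) 2 \cdot 7 = - 114 \left(-8 + 80\right) 14 = \left(-114\right) 72 \cdot 14 = \left(-8208\right) 14 = -114912$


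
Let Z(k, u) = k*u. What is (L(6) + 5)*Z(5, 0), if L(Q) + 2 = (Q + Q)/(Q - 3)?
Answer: 0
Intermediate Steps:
L(Q) = -2 + 2*Q/(-3 + Q) (L(Q) = -2 + (Q + Q)/(Q - 3) = -2 + (2*Q)/(-3 + Q) = -2 + 2*Q/(-3 + Q))
(L(6) + 5)*Z(5, 0) = (6/(-3 + 6) + 5)*(5*0) = (6/3 + 5)*0 = (6*(⅓) + 5)*0 = (2 + 5)*0 = 7*0 = 0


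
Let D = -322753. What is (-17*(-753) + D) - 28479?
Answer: -338431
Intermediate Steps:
(-17*(-753) + D) - 28479 = (-17*(-753) - 322753) - 28479 = (12801 - 322753) - 28479 = -309952 - 28479 = -338431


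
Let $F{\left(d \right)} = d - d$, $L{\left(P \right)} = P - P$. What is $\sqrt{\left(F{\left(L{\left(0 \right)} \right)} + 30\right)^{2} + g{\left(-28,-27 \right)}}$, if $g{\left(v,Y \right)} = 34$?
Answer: $\sqrt{934} \approx 30.561$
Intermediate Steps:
$L{\left(P \right)} = 0$
$F{\left(d \right)} = 0$
$\sqrt{\left(F{\left(L{\left(0 \right)} \right)} + 30\right)^{2} + g{\left(-28,-27 \right)}} = \sqrt{\left(0 + 30\right)^{2} + 34} = \sqrt{30^{2} + 34} = \sqrt{900 + 34} = \sqrt{934}$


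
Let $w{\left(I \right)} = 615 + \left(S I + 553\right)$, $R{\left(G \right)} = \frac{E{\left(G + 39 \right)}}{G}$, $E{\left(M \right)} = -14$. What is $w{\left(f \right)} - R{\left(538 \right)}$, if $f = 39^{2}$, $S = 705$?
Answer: $\frac{288764244}{269} \approx 1.0735 \cdot 10^{6}$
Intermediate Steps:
$R{\left(G \right)} = - \frac{14}{G}$
$f = 1521$
$w{\left(I \right)} = 1168 + 705 I$ ($w{\left(I \right)} = 615 + \left(705 I + 553\right) = 615 + \left(553 + 705 I\right) = 1168 + 705 I$)
$w{\left(f \right)} - R{\left(538 \right)} = \left(1168 + 705 \cdot 1521\right) - - \frac{14}{538} = \left(1168 + 1072305\right) - \left(-14\right) \frac{1}{538} = 1073473 - - \frac{7}{269} = 1073473 + \frac{7}{269} = \frac{288764244}{269}$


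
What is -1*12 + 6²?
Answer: 24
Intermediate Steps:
-1*12 + 6² = -12 + 36 = 24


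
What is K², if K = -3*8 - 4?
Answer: 784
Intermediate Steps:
K = -28 (K = -24 - 4 = -28)
K² = (-28)² = 784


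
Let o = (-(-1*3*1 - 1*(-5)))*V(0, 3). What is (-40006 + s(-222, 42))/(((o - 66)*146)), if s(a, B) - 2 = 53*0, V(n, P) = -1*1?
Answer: 137/32 ≈ 4.2813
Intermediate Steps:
V(n, P) = -1
s(a, B) = 2 (s(a, B) = 2 + 53*0 = 2 + 0 = 2)
o = 2 (o = -(-1*3*1 - 1*(-5))*(-1) = -(-3*1 + 5)*(-1) = -(-3 + 5)*(-1) = -1*2*(-1) = -2*(-1) = 2)
(-40006 + s(-222, 42))/(((o - 66)*146)) = (-40006 + 2)/(((2 - 66)*146)) = -40004/((-64*146)) = -40004/(-9344) = -40004*(-1/9344) = 137/32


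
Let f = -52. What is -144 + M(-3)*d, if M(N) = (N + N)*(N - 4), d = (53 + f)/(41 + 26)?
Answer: -9606/67 ≈ -143.37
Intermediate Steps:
d = 1/67 (d = (53 - 52)/(41 + 26) = 1/67 ≈ 0.014925)
M(N) = 2*N*(-4 + N) (M(N) = (2*N)*(-4 + N) = 2*N*(-4 + N))
-144 + M(-3)*d = -144 + (2*(-3)*(-4 - 3))*(1/67) = -144 + (2*(-3)*(-7))*(1/67) = -144 + 42*(1/67) = -144 + 42/67 = -9606/67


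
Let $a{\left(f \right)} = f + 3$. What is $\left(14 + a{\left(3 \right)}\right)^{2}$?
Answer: $400$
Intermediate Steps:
$a{\left(f \right)} = 3 + f$
$\left(14 + a{\left(3 \right)}\right)^{2} = \left(14 + \left(3 + 3\right)\right)^{2} = \left(14 + 6\right)^{2} = 20^{2} = 400$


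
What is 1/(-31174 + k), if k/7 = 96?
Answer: -1/30502 ≈ -3.2785e-5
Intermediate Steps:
k = 672 (k = 7*96 = 672)
1/(-31174 + k) = 1/(-31174 + 672) = 1/(-30502) = -1/30502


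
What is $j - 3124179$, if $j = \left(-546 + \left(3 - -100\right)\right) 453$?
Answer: $-3324858$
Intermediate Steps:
$j = -200679$ ($j = \left(-546 + \left(3 + 100\right)\right) 453 = \left(-546 + 103\right) 453 = \left(-443\right) 453 = -200679$)
$j - 3124179 = -200679 - 3124179 = -3324858$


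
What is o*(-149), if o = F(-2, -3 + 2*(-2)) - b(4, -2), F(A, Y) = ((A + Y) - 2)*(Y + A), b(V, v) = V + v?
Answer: -14453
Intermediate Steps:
F(A, Y) = (A + Y)*(-2 + A + Y) (F(A, Y) = (-2 + A + Y)*(A + Y) = (A + Y)*(-2 + A + Y))
o = 97 (o = ((-2)**2 + (-3 + 2*(-2))**2 - 2*(-2) - 2*(-3 + 2*(-2)) + 2*(-2)*(-3 + 2*(-2))) - (4 - 2) = (4 + (-3 - 4)**2 + 4 - 2*(-3 - 4) + 2*(-2)*(-3 - 4)) - 1*2 = (4 + (-7)**2 + 4 - 2*(-7) + 2*(-2)*(-7)) - 2 = (4 + 49 + 4 + 14 + 28) - 2 = 99 - 2 = 97)
o*(-149) = 97*(-149) = -14453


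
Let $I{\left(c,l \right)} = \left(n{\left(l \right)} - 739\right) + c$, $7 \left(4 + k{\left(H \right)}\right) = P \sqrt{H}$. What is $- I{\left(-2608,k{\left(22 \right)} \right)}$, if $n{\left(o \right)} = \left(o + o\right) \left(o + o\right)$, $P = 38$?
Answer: $\frac{33795}{49} + \frac{1216 \sqrt{22}}{7} \approx 1504.5$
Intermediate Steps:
$n{\left(o \right)} = 4 o^{2}$ ($n{\left(o \right)} = 2 o 2 o = 4 o^{2}$)
$k{\left(H \right)} = -4 + \frac{38 \sqrt{H}}{7}$
$I{\left(c,l \right)} = -739 + c + 4 l^{2}$ ($I{\left(c,l \right)} = \left(4 l^{2} - 739\right) + c = \left(-739 + 4 l^{2}\right) + c = -739 + c + 4 l^{2}$)
$- I{\left(-2608,k{\left(22 \right)} \right)} = - (-739 - 2608 + 4 \left(-4 + \frac{38 \sqrt{22}}{7}\right)^{2}) = - (-3347 + 4 \left(-4 + \frac{38 \sqrt{22}}{7}\right)^{2}) = 3347 - 4 \left(-4 + \frac{38 \sqrt{22}}{7}\right)^{2}$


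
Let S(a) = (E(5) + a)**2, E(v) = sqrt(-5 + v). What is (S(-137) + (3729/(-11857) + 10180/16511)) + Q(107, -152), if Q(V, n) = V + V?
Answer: 3716378641982/195770927 ≈ 18983.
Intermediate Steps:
Q(V, n) = 2*V
S(a) = a**2 (S(a) = (sqrt(-5 + 5) + a)**2 = (sqrt(0) + a)**2 = (0 + a)**2 = a**2)
(S(-137) + (3729/(-11857) + 10180/16511)) + Q(107, -152) = ((-137)**2 + (3729/(-11857) + 10180/16511)) + 2*107 = (18769 + (3729*(-1/11857) + 10180*(1/16511))) + 214 = (18769 + (-3729/11857 + 10180/16511)) + 214 = (18769 + 59134741/195770927) + 214 = 3674483663604/195770927 + 214 = 3716378641982/195770927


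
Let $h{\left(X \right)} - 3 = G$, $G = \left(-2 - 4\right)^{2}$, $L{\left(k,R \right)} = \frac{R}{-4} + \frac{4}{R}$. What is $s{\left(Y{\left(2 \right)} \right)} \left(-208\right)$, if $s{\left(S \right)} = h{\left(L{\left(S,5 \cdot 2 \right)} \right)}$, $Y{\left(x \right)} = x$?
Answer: $-8112$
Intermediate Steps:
$L{\left(k,R \right)} = \frac{4}{R} - \frac{R}{4}$ ($L{\left(k,R \right)} = R \left(- \frac{1}{4}\right) + \frac{4}{R} = - \frac{R}{4} + \frac{4}{R} = \frac{4}{R} - \frac{R}{4}$)
$G = 36$ ($G = \left(-6\right)^{2} = 36$)
$h{\left(X \right)} = 39$ ($h{\left(X \right)} = 3 + 36 = 39$)
$s{\left(S \right)} = 39$
$s{\left(Y{\left(2 \right)} \right)} \left(-208\right) = 39 \left(-208\right) = -8112$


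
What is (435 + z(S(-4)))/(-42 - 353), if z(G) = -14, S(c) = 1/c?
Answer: -421/395 ≈ -1.0658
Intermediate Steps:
(435 + z(S(-4)))/(-42 - 353) = (435 - 14)/(-42 - 353) = 421/(-395) = 421*(-1/395) = -421/395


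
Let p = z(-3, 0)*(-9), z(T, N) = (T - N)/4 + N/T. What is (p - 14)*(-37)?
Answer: 1073/4 ≈ 268.25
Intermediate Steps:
z(T, N) = -N/4 + T/4 + N/T (z(T, N) = (T - N)*(¼) + N/T = (-N/4 + T/4) + N/T = -N/4 + T/4 + N/T)
p = 27/4 (p = ((0 - ¼*(-3)*(0 - 1*(-3)))/(-3))*(-9) = -(0 - ¼*(-3)*(0 + 3))/3*(-9) = -(0 - ¼*(-3)*3)/3*(-9) = -(0 + 9/4)/3*(-9) = -⅓*9/4*(-9) = -¾*(-9) = 27/4 ≈ 6.7500)
(p - 14)*(-37) = (27/4 - 14)*(-37) = -29/4*(-37) = 1073/4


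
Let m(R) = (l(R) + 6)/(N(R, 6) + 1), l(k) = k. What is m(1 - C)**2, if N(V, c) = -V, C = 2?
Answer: 25/4 ≈ 6.2500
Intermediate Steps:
m(R) = (6 + R)/(1 - R) (m(R) = (R + 6)/(-R + 1) = (6 + R)/(1 - R))
m(1 - C)**2 = ((-6 - (1 - 1*2))/(-1 + (1 - 1*2)))**2 = ((-6 - (1 - 2))/(-1 + (1 - 2)))**2 = ((-6 - 1*(-1))/(-1 - 1))**2 = ((-6 + 1)/(-2))**2 = (-1/2*(-5))**2 = (5/2)**2 = 25/4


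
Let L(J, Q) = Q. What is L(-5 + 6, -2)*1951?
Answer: -3902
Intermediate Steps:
L(-5 + 6, -2)*1951 = -2*1951 = -3902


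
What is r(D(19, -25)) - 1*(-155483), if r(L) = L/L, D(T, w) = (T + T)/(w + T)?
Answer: 155484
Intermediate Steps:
D(T, w) = 2*T/(T + w) (D(T, w) = (2*T)/(T + w) = 2*T/(T + w))
r(L) = 1
r(D(19, -25)) - 1*(-155483) = 1 - 1*(-155483) = 1 + 155483 = 155484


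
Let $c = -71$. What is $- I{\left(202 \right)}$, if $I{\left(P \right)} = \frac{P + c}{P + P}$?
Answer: $- \frac{131}{404} \approx -0.32426$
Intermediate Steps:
$I{\left(P \right)} = \frac{-71 + P}{2 P}$ ($I{\left(P \right)} = \frac{P - 71}{P + P} = \frac{-71 + P}{2 P}$)
$- I{\left(202 \right)} = - \frac{-71 + 202}{2 \cdot 202} = - \frac{131}{2 \cdot 202} = \left(-1\right) \frac{131}{404} = - \frac{131}{404}$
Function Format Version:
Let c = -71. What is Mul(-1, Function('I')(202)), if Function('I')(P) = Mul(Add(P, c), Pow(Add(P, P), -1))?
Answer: Rational(-131, 404) ≈ -0.32426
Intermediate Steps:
Function('I')(P) = Mul(Rational(1, 2), Pow(P, -1), Add(-71, P)) (Function('I')(P) = Mul(Add(P, -71), Pow(Add(P, P), -1)) = Mul(Add(-71, P), Pow(Mul(2, P), -1)) = Mul(Add(-71, P), Mul(Rational(1, 2), Pow(P, -1))) = Mul(Rational(1, 2), Pow(P, -1), Add(-71, P)))
Mul(-1, Function('I')(202)) = Mul(-1, Mul(Rational(1, 2), Pow(202, -1), Add(-71, 202))) = Mul(-1, Mul(Rational(1, 2), Rational(1, 202), 131)) = Mul(-1, Rational(131, 404)) = Rational(-131, 404)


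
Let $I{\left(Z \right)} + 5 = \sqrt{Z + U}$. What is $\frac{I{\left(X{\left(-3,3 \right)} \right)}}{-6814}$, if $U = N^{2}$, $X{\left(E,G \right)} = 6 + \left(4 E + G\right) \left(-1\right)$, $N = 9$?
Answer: $\frac{5}{6814} - \frac{2 \sqrt{6}}{3407} \approx -0.00070413$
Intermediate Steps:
$X{\left(E,G \right)} = 6 - G - 4 E$ ($X{\left(E,G \right)} = 6 + \left(G + 4 E\right) \left(-1\right) = 6 - \left(G + 4 E\right) = 6 - G - 4 E$)
$U = 81$ ($U = 9^{2} = 81$)
$I{\left(Z \right)} = -5 + \sqrt{81 + Z}$ ($I{\left(Z \right)} = -5 + \sqrt{Z + 81} = -5 + \sqrt{81 + Z}$)
$\frac{I{\left(X{\left(-3,3 \right)} \right)}}{-6814} = \frac{-5 + \sqrt{81 - -15}}{-6814} = \left(-5 + \sqrt{81 + \left(6 - 3 + 12\right)}\right) \left(- \frac{1}{6814}\right) = \left(-5 + \sqrt{81 + 15}\right) \left(- \frac{1}{6814}\right) = \left(-5 + \sqrt{96}\right) \left(- \frac{1}{6814}\right) = \left(-5 + 4 \sqrt{6}\right) \left(- \frac{1}{6814}\right) = \frac{5}{6814} - \frac{2 \sqrt{6}}{3407}$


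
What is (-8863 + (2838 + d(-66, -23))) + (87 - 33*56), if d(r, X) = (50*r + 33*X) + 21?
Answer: -11824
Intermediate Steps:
d(r, X) = 21 + 33*X + 50*r (d(r, X) = (33*X + 50*r) + 21 = 21 + 33*X + 50*r)
(-8863 + (2838 + d(-66, -23))) + (87 - 33*56) = (-8863 + (2838 + (21 + 33*(-23) + 50*(-66)))) + (87 - 33*56) = (-8863 + (2838 + (21 - 759 - 3300))) + (87 - 1848) = (-8863 + (2838 - 4038)) - 1761 = (-8863 - 1200) - 1761 = -10063 - 1761 = -11824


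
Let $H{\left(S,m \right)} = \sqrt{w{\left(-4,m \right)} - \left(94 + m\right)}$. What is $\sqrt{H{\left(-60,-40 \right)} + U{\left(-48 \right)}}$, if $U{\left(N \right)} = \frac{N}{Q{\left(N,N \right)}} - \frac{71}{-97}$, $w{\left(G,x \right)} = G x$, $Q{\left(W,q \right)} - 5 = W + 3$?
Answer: $\frac{\sqrt{454445 + 235225 \sqrt{106}}}{485} \approx 3.4968$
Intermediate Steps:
$Q{\left(W,q \right)} = 8 + W$ ($Q{\left(W,q \right)} = 5 + \left(W + 3\right) = 5 + \left(3 + W\right) = 8 + W$)
$U{\left(N \right)} = \frac{71}{97} + \frac{N}{8 + N}$ ($U{\left(N \right)} = \frac{N}{8 + N} - \frac{71}{-97} = \frac{N}{8 + N} - - \frac{71}{97} = \frac{N}{8 + N} + \frac{71}{97} = \frac{71}{97} + \frac{N}{8 + N}$)
$H{\left(S,m \right)} = \sqrt{-94 - 5 m}$ ($H{\left(S,m \right)} = \sqrt{- 4 m - \left(94 + m\right)} = \sqrt{-94 - 5 m}$)
$\sqrt{H{\left(-60,-40 \right)} + U{\left(-48 \right)}} = \sqrt{\sqrt{-94 - -200} + \frac{8 \left(71 + 21 \left(-48\right)\right)}{97 \left(8 - 48\right)}} = \sqrt{\sqrt{-94 + 200} + \frac{8 \left(71 - 1008\right)}{97 \left(-40\right)}} = \sqrt{\sqrt{106} + \frac{8}{97} \left(- \frac{1}{40}\right) \left(-937\right)} = \sqrt{\sqrt{106} + \frac{937}{485}} = \sqrt{\frac{937}{485} + \sqrt{106}}$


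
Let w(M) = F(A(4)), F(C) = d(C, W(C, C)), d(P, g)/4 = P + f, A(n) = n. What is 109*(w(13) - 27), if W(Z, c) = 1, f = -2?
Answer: -2071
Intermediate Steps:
d(P, g) = -8 + 4*P (d(P, g) = 4*(P - 2) = 4*(-2 + P) = -8 + 4*P)
F(C) = -8 + 4*C
w(M) = 8 (w(M) = -8 + 4*4 = -8 + 16 = 8)
109*(w(13) - 27) = 109*(8 - 27) = 109*(-19) = -2071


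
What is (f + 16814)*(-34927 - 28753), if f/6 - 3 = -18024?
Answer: 5814748160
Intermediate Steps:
f = -108126 (f = 18 + 6*(-18024) = 18 - 108144 = -108126)
(f + 16814)*(-34927 - 28753) = (-108126 + 16814)*(-34927 - 28753) = -91312*(-63680) = 5814748160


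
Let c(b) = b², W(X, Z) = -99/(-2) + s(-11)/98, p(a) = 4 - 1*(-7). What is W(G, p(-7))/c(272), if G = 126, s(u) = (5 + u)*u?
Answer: 4917/7250432 ≈ 0.00067817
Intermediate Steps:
s(u) = u*(5 + u)
p(a) = 11 (p(a) = 4 + 7 = 11)
W(X, Z) = 4917/98 (W(X, Z) = -99/(-2) - 11*(5 - 11)/98 = -99*(-½) - 11*(-6)*(1/98) = 99/2 + 66*(1/98) = 99/2 + 33/49 = 4917/98)
W(G, p(-7))/c(272) = 4917/(98*(272²)) = (4917/98)/73984 = (4917/98)*(1/73984) = 4917/7250432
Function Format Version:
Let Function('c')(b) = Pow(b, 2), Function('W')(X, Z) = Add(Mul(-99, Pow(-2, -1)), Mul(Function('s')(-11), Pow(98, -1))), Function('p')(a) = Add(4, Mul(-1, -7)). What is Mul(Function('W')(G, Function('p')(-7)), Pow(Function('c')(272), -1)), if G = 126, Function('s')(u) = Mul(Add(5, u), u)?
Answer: Rational(4917, 7250432) ≈ 0.00067817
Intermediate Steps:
Function('s')(u) = Mul(u, Add(5, u))
Function('p')(a) = 11 (Function('p')(a) = Add(4, 7) = 11)
Function('W')(X, Z) = Rational(4917, 98) (Function('W')(X, Z) = Add(Mul(-99, Pow(-2, -1)), Mul(Mul(-11, Add(5, -11)), Pow(98, -1))) = Add(Mul(-99, Rational(-1, 2)), Mul(Mul(-11, -6), Rational(1, 98))) = Add(Rational(99, 2), Mul(66, Rational(1, 98))) = Add(Rational(99, 2), Rational(33, 49)) = Rational(4917, 98))
Mul(Function('W')(G, Function('p')(-7)), Pow(Function('c')(272), -1)) = Mul(Rational(4917, 98), Pow(Pow(272, 2), -1)) = Mul(Rational(4917, 98), Pow(73984, -1)) = Mul(Rational(4917, 98), Rational(1, 73984)) = Rational(4917, 7250432)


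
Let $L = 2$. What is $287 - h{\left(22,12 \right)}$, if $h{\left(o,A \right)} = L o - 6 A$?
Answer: $315$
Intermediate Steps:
$h{\left(o,A \right)} = - 6 A + 2 o$ ($h{\left(o,A \right)} = 2 o - 6 A = - 6 A + 2 o$)
$287 - h{\left(22,12 \right)} = 287 - \left(\left(-6\right) 12 + 2 \cdot 22\right) = 287 - \left(-72 + 44\right) = 287 - -28 = 287 + 28 = 315$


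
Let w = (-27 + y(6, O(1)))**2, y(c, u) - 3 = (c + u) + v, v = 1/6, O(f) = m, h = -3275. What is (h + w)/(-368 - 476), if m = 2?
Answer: 108875/30384 ≈ 3.5833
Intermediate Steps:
O(f) = 2
v = 1/6 (v = 1*(1/6) = 1/6 ≈ 0.16667)
y(c, u) = 19/6 + c + u (y(c, u) = 3 + ((c + u) + 1/6) = 3 + (1/6 + c + u) = 19/6 + c + u)
w = 9025/36 (w = (-27 + (19/6 + 6 + 2))**2 = (-27 + 67/6)**2 = (-95/6)**2 = 9025/36 ≈ 250.69)
(h + w)/(-368 - 476) = (-3275 + 9025/36)/(-368 - 476) = -108875/36/(-844) = -108875/36*(-1/844) = 108875/30384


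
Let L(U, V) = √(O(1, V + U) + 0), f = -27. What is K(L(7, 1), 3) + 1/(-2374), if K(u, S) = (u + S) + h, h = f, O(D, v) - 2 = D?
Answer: -56977/2374 + √3 ≈ -22.268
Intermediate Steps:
O(D, v) = 2 + D
h = -27
L(U, V) = √3 (L(U, V) = √((2 + 1) + 0) = √(3 + 0) = √3)
K(u, S) = -27 + S + u (K(u, S) = (u + S) - 27 = (S + u) - 27 = -27 + S + u)
K(L(7, 1), 3) + 1/(-2374) = (-27 + 3 + √3) + 1/(-2374) = (-24 + √3) - 1/2374 = -56977/2374 + √3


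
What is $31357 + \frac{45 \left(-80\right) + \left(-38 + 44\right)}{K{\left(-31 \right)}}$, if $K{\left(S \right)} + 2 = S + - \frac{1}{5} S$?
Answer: $\frac{2109904}{67} \approx 31491.0$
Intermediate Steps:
$K{\left(S \right)} = -2 + \frac{4 S}{5}$ ($K{\left(S \right)} = -2 + \left(S + - \frac{1}{5} S\right) = -2 + \left(S + \left(-1\right) \frac{1}{5} S\right) = -2 + \left(S - \frac{S}{5}\right) = -2 + \frac{4 S}{5}$)
$31357 + \frac{45 \left(-80\right) + \left(-38 + 44\right)}{K{\left(-31 \right)}} = 31357 + \frac{45 \left(-80\right) + \left(-38 + 44\right)}{-2 + \frac{4}{5} \left(-31\right)} = 31357 + \frac{-3600 + 6}{-2 - \frac{124}{5}} = 31357 - \frac{3594}{- \frac{134}{5}} = 31357 - - \frac{8985}{67} = 31357 + \frac{8985}{67} = \frac{2109904}{67}$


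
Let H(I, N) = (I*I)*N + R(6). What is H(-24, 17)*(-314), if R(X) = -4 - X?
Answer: -3071548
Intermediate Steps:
H(I, N) = -10 + N*I² (H(I, N) = (I*I)*N + (-4 - 1*6) = I²*N + (-4 - 6) = N*I² - 10 = -10 + N*I²)
H(-24, 17)*(-314) = (-10 + 17*(-24)²)*(-314) = (-10 + 17*576)*(-314) = (-10 + 9792)*(-314) = 9782*(-314) = -3071548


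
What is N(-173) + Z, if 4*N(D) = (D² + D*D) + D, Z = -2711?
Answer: 48841/4 ≈ 12210.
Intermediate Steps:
N(D) = D²/2 + D/4 (N(D) = ((D² + D*D) + D)/4 = ((D² + D²) + D)/4 = (2*D² + D)/4 = (D + 2*D²)/4 = D²/2 + D/4)
N(-173) + Z = (¼)*(-173)*(1 + 2*(-173)) - 2711 = (¼)*(-173)*(1 - 346) - 2711 = (¼)*(-173)*(-345) - 2711 = 59685/4 - 2711 = 48841/4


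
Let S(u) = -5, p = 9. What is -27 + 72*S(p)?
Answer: -387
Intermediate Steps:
-27 + 72*S(p) = -27 + 72*(-5) = -27 - 360 = -387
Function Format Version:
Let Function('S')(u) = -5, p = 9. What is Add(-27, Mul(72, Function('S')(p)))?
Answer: -387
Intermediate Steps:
Add(-27, Mul(72, Function('S')(p))) = Add(-27, Mul(72, -5)) = Add(-27, -360) = -387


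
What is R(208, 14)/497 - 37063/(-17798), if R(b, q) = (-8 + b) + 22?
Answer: 22371467/8845606 ≈ 2.5291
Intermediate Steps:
R(b, q) = 14 + b
R(208, 14)/497 - 37063/(-17798) = (14 + 208)/497 - 37063/(-17798) = 222*(1/497) - 37063*(-1/17798) = 222/497 + 37063/17798 = 22371467/8845606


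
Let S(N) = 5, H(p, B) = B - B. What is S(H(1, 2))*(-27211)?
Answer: -136055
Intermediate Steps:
H(p, B) = 0
S(H(1, 2))*(-27211) = 5*(-27211) = -136055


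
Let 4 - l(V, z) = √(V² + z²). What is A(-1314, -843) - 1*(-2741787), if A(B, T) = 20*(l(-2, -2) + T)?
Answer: 2725007 - 40*√2 ≈ 2.7250e+6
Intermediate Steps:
l(V, z) = 4 - √(V² + z²)
A(B, T) = 80 - 40*√2 + 20*T (A(B, T) = 20*((4 - √((-2)² + (-2)²)) + T) = 20*((4 - √(4 + 4)) + T) = 20*((4 - √8) + T) = 20*((4 - 2*√2) + T) = 20*(4 + T - 2*√2) = 80 - 40*√2 + 20*T)
A(-1314, -843) - 1*(-2741787) = (80 - 40*√2 + 20*(-843)) - 1*(-2741787) = (80 - 40*√2 - 16860) + 2741787 = (-16780 - 40*√2) + 2741787 = 2725007 - 40*√2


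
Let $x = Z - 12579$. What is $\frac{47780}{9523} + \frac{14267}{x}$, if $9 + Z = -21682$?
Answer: $\frac{1501555959}{326353210} \approx 4.601$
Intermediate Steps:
$Z = -21691$ ($Z = -9 - 21682 = -21691$)
$x = -34270$ ($x = -21691 - 12579 = -34270$)
$\frac{47780}{9523} + \frac{14267}{x} = \frac{47780}{9523} + \frac{14267}{-34270} = 47780 \cdot \frac{1}{9523} + 14267 \left(- \frac{1}{34270}\right) = \frac{47780}{9523} - \frac{14267}{34270} = \frac{1501555959}{326353210}$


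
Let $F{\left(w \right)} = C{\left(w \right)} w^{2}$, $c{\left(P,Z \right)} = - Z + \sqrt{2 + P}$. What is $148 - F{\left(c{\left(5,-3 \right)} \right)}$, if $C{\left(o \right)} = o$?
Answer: $58 - 34 \sqrt{7} \approx -31.956$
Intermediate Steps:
$c{\left(P,Z \right)} = \sqrt{2 + P} - Z$
$F{\left(w \right)} = w^{3}$ ($F{\left(w \right)} = w w^{2} = w^{3}$)
$148 - F{\left(c{\left(5,-3 \right)} \right)} = 148 - \left(\sqrt{2 + 5} - -3\right)^{3} = 148 - \left(\sqrt{7} + 3\right)^{3} = 148 - \left(3 + \sqrt{7}\right)^{3}$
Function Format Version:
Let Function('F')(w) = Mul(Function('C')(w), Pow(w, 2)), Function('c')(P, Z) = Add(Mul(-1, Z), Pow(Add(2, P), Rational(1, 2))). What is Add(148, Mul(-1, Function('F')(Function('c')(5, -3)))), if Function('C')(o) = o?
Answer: Add(58, Mul(-34, Pow(7, Rational(1, 2)))) ≈ -31.956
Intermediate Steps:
Function('c')(P, Z) = Add(Pow(Add(2, P), Rational(1, 2)), Mul(-1, Z))
Function('F')(w) = Pow(w, 3) (Function('F')(w) = Mul(w, Pow(w, 2)) = Pow(w, 3))
Add(148, Mul(-1, Function('F')(Function('c')(5, -3)))) = Add(148, Mul(-1, Pow(Add(Pow(Add(2, 5), Rational(1, 2)), Mul(-1, -3)), 3))) = Add(148, Mul(-1, Pow(Add(Pow(7, Rational(1, 2)), 3), 3))) = Add(148, Mul(-1, Pow(Add(3, Pow(7, Rational(1, 2))), 3)))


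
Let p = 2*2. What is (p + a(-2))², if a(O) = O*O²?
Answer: 16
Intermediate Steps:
p = 4
a(O) = O³
(p + a(-2))² = (4 + (-2)³)² = (4 - 8)² = (-4)² = 16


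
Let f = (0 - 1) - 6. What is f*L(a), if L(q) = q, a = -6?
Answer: 42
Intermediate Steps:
f = -7 (f = -1 - 6 = -7)
f*L(a) = -7*(-6) = 42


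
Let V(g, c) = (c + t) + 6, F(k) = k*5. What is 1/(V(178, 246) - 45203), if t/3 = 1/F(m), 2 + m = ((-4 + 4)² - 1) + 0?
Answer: -5/224756 ≈ -2.2246e-5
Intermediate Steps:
m = -3 (m = -2 + (((-4 + 4)² - 1) + 0) = -2 + ((0² - 1) + 0) = -2 + ((0 - 1) + 0) = -2 + (-1 + 0) = -2 - 1 = -3)
F(k) = 5*k
t = -⅕ (t = 3/((5*(-3))) = 3/(-15) = 3*(-1/15) = -⅕ ≈ -0.20000)
V(g, c) = 29/5 + c (V(g, c) = (c - ⅕) + 6 = (-⅕ + c) + 6 = 29/5 + c)
1/(V(178, 246) - 45203) = 1/((29/5 + 246) - 45203) = 1/(1259/5 - 45203) = 1/(-224756/5) = -5/224756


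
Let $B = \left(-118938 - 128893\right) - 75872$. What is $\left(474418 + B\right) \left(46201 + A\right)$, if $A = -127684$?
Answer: $-12280710345$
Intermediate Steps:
$B = -323703$ ($B = -247831 - 75872 = -323703$)
$\left(474418 + B\right) \left(46201 + A\right) = \left(474418 - 323703\right) \left(46201 - 127684\right) = 150715 \left(-81483\right) = -12280710345$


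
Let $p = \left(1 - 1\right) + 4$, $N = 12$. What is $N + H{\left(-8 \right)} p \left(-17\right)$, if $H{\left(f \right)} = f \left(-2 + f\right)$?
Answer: $-5428$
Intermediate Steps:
$p = 4$ ($p = 0 + 4 = 4$)
$N + H{\left(-8 \right)} p \left(-17\right) = 12 + - 8 \left(-2 - 8\right) 4 \left(-17\right) = 12 + \left(-8\right) \left(-10\right) \left(-68\right) = 12 + 80 \left(-68\right) = 12 - 5440 = -5428$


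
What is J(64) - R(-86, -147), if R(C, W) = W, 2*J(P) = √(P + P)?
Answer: 147 + 4*√2 ≈ 152.66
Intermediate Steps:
J(P) = √2*√P/2 (J(P) = √(P + P)/2 = √(2*P)/2 = (√2*√P)/2 = √2*√P/2)
J(64) - R(-86, -147) = √2*√64/2 - 1*(-147) = (½)*√2*8 + 147 = 4*√2 + 147 = 147 + 4*√2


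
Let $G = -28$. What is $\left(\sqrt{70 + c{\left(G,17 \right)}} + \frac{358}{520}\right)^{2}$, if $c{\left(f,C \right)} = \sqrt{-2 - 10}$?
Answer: $\frac{\left(179 + 260 \sqrt{2} \sqrt{35 + i \sqrt{3}}\right)^{2}}{67600} \approx 81.998 + 3.7491 i$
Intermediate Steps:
$c{\left(f,C \right)} = 2 i \sqrt{3}$ ($c{\left(f,C \right)} = \sqrt{-12} = 2 i \sqrt{3}$)
$\left(\sqrt{70 + c{\left(G,17 \right)}} + \frac{358}{520}\right)^{2} = \left(\sqrt{70 + 2 i \sqrt{3}} + \frac{358}{520}\right)^{2} = \left(\sqrt{70 + 2 i \sqrt{3}} + 358 \cdot \frac{1}{520}\right)^{2} = \left(\sqrt{70 + 2 i \sqrt{3}} + \frac{179}{260}\right)^{2} = \left(\frac{179}{260} + \sqrt{70 + 2 i \sqrt{3}}\right)^{2}$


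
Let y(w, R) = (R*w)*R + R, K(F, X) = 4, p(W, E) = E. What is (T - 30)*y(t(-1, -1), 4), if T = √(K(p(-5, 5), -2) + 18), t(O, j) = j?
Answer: 360 - 12*√22 ≈ 303.71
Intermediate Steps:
y(w, R) = R + w*R² (y(w, R) = w*R² + R = R + w*R²)
T = √22 (T = √(4 + 18) = √22 ≈ 4.6904)
(T - 30)*y(t(-1, -1), 4) = (√22 - 30)*(4*(1 + 4*(-1))) = (-30 + √22)*(4*(1 - 4)) = (-30 + √22)*(4*(-3)) = (-30 + √22)*(-12) = 360 - 12*√22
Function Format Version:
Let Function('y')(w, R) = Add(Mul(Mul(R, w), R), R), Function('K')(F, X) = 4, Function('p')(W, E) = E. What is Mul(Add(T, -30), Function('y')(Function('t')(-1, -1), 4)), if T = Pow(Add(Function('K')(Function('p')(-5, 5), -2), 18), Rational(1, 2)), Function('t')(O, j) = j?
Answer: Add(360, Mul(-12, Pow(22, Rational(1, 2)))) ≈ 303.71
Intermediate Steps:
Function('y')(w, R) = Add(R, Mul(w, Pow(R, 2))) (Function('y')(w, R) = Add(Mul(w, Pow(R, 2)), R) = Add(R, Mul(w, Pow(R, 2))))
T = Pow(22, Rational(1, 2)) (T = Pow(Add(4, 18), Rational(1, 2)) = Pow(22, Rational(1, 2)) ≈ 4.6904)
Mul(Add(T, -30), Function('y')(Function('t')(-1, -1), 4)) = Mul(Add(Pow(22, Rational(1, 2)), -30), Mul(4, Add(1, Mul(4, -1)))) = Mul(Add(-30, Pow(22, Rational(1, 2))), Mul(4, Add(1, -4))) = Mul(Add(-30, Pow(22, Rational(1, 2))), Mul(4, -3)) = Mul(Add(-30, Pow(22, Rational(1, 2))), -12) = Add(360, Mul(-12, Pow(22, Rational(1, 2))))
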